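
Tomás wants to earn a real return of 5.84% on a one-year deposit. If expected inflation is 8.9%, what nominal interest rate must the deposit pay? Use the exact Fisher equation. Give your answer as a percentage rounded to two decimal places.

(1 + i) = (1 + r)(1 + π) = 1.05840 × 1.08900 = 1.1525976
i = 1.1525976 − 1, so the required nominal rate is 15.26%.

15.26%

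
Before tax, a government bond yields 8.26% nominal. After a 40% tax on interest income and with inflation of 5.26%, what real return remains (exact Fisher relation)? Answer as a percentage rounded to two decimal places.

-0.29%

After-tax nominal return = 8.26% × (1 − 0.4) = 4.9560%.
1 + r = 1.04956 / 1.05260 = 0.997112
After-tax real rate = 0.997112 − 1 → -0.29%.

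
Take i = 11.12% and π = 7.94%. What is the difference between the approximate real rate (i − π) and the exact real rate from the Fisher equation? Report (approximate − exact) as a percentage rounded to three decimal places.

0.234%

Approximate: r ≈ 11.120% − 7.940% = 3.1800%
Exact: (1 + 0.1112)/(1 + 0.0794) − 1 = 2.9461%
Error = 3.1800% − 2.9461% = 0.2339% → 0.234%.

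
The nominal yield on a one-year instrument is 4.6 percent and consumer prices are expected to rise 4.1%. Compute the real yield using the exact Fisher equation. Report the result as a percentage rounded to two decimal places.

By the Fisher equation, 1 + r = (1 + i)/(1 + π).
1 + r = 1.04600 / 1.04100 = 1.004803
r = 1.004803 − 1 = 0.4803%, i.e. 0.48%.

0.48%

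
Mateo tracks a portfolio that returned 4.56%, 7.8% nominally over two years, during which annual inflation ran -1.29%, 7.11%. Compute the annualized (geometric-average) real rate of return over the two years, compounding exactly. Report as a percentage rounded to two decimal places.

3.25%

Nominal growth factor = 1.0456 × 1.0780 = 1.12715680
Price-level growth factor = 0.9871 × 1.0711 = 1.05728281
Real growth factor = 1.12715680 / 1.05728281 = 1.06608827
Annualized real rate = 1.06608827^(1/2) − 1 = 3.2516% → 3.25%.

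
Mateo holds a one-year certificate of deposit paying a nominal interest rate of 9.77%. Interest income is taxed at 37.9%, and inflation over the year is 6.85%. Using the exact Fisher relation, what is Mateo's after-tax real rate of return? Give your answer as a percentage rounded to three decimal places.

-0.733%

After-tax nominal return = 9.77% × (1 − 0.379) = 6.06717%.
1 + r = 1.0606717 / 1.06850 = 0.992674
After-tax real rate = 0.992674 − 1 → -0.733%.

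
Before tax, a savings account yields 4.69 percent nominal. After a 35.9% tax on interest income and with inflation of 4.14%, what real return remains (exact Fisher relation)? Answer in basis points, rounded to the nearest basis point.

After-tax nominal return = 4.69% × (1 − 0.359) = 3.00629%.
1 + r = 1.0300629 / 1.04140 = 0.989114
After-tax real rate = 0.989114 − 1 → -109 basis points.

-109 basis points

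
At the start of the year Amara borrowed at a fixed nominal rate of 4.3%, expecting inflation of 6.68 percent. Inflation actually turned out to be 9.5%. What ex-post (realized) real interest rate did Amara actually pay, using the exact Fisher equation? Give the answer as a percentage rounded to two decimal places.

Ex-post: (1 + 0.0430)/(1 + 0.0950) − 1 = -4.7489%
So the realized real rate is -4.75%.

-4.75%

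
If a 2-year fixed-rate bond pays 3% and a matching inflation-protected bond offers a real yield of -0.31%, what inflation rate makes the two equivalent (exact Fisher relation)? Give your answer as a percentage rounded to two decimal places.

(1 + π) = (1 + i)/(1 + r) = 1.03000 / 0.99690 = 1.033203
Break-even inflation = 1.033203 − 1 → 3.32%.

3.32%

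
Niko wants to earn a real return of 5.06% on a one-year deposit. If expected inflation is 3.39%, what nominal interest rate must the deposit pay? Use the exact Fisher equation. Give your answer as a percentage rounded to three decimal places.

8.622%

(1 + i) = (1 + r)(1 + π) = 1.05060 × 1.03390 = 1.08621534
i = 1.08621534 − 1, so the required nominal rate is 8.622%.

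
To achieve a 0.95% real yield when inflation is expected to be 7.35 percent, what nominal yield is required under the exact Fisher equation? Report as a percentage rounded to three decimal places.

(1 + i) = (1 + r)(1 + π) = 1.00950 × 1.07350 = 1.08369825
i = 1.08369825 − 1, so the required nominal rate is 8.370%.

8.370%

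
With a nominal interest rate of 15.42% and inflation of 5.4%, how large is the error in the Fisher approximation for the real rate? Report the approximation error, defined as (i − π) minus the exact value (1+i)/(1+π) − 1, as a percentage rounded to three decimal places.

Approximate: r ≈ 15.420% − 5.400% = 10.0200%
Exact: (1 + 0.1542)/(1 + 0.0540) − 1 = 9.5066%
Error = 10.0200% − 9.5066% = 0.5134% → 0.513%.

0.513%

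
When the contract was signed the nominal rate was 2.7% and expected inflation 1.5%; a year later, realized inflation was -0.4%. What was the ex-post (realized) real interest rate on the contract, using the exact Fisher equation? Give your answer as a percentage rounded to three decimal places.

3.112%

Ex-post: (1 + 0.0270)/(1 − 0.0040) − 1 = 3.1124%
So the realized real rate is 3.112%.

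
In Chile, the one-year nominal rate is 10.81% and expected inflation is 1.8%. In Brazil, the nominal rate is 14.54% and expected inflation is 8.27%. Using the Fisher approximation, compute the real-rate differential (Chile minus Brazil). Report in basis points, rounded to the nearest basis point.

274 basis points

Chile: 10.81% − 1.8% = 9.010%
Brazil: 14.54% − 8.27% = 6.270%
Differential = 2.740% → 274 basis points.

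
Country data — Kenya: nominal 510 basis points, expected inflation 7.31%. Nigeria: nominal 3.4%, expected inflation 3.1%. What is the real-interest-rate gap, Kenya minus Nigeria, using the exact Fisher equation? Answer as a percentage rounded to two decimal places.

-2.35%

Kenya: (1 + 0.0510)/(1 + 0.0731) − 1 = -2.0595%
Nigeria: (1 + 0.0340)/(1 + 0.0310) − 1 = 0.2910%
Differential = -2.0595% − 0.2910% = -2.3504% → -2.35%.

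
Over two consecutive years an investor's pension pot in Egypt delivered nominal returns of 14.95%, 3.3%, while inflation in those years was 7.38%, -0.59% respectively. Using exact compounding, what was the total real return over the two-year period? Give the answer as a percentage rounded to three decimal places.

Nominal growth factor = 1.1495 × 1.0330 = 1.187434
Price-level growth factor = 1.0738 × 0.9941 = 1.067465
Real growth factor = 1.187434 / 1.067465 = 1.112387
Total real return = 1.112387 − 1 → 11.239%.

11.239%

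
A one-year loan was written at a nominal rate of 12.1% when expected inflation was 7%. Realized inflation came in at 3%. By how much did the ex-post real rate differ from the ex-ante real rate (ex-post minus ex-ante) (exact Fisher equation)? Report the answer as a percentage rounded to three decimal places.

4.069%

Ex-ante: (1 + 0.1210)/(1 + 0.0700) − 1 = 4.7664%
Ex-post: (1 + 0.1210)/(1 + 0.0300) − 1 = 8.8350%
Difference (ex-post − ex-ante) = 4.0686% → 4.069%.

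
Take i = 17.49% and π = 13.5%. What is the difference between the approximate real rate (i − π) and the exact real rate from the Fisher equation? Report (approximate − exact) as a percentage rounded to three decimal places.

0.475%

Approximate: r ≈ 17.490% − 13.500% = 3.9900%
Exact: (1 + 0.1749)/(1 + 0.1350) − 1 = 3.5154%
Error = 3.9900% − 3.5154% = 0.4746% → 0.475%.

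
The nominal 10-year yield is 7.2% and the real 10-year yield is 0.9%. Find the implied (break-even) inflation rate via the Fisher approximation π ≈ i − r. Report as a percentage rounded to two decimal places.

π ≈ i − r = 7.2% − 0.9% → 6.30%.

6.30%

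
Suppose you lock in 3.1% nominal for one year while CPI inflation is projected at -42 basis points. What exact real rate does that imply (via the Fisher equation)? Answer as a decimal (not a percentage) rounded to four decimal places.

By the Fisher equation, 1 + r = (1 + i)/(1 + π).
1 + r = 1.03100 / 0.99580 = 1.035348
r = 1.035348 − 1 = 3.5348%, i.e. 0.0353.

0.0353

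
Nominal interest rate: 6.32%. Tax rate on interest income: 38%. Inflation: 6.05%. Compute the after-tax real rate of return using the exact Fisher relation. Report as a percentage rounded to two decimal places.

-2.01%

After-tax nominal return = 6.32% × (1 − 0.38) = 3.9184%.
1 + r = 1.039184 / 1.06050 = 0.979900
After-tax real rate = 0.979900 − 1 → -2.01%.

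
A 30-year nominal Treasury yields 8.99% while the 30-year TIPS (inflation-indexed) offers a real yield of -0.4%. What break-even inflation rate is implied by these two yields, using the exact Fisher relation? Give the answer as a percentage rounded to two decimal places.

(1 + π) = (1 + i)/(1 + r) = 1.08990 / 0.99600 = 1.094277
Break-even inflation = 1.094277 − 1 → 9.43%.

9.43%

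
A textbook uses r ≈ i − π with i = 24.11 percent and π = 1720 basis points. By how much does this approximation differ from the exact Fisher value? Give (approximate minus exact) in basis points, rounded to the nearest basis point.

101 basis points

Approximate: r ≈ 24.110% − 17.200% = 6.9100%
Exact: (1 + 0.2411)/(1 + 0.1720) − 1 = 5.8959%
Error = 6.9100% − 5.8959% = 1.0141% → 101 basis points.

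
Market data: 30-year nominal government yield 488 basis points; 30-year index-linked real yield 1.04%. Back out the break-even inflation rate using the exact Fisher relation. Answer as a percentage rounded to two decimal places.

(1 + π) = (1 + i)/(1 + r) = 1.04880 / 1.01040 = 1.038005
Break-even inflation = 1.038005 − 1 → 3.80%.

3.80%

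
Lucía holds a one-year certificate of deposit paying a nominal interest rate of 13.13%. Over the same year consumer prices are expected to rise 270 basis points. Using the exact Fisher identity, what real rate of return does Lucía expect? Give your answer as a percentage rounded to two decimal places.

1 + r = 1.13130 / 1.02700 = 1.101558
r = 1.101558 − 1 = 10.1558%, i.e. 10.16%.

10.16%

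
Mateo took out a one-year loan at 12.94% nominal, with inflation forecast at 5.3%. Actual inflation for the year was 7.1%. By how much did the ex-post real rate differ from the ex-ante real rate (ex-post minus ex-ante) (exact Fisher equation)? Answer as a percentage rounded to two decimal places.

-1.80%

Ex-ante: (1 + 0.1294)/(1 + 0.0530) − 1 = 7.2555%
Ex-post: (1 + 0.1294)/(1 + 0.0710) − 1 = 5.4528%
Difference (ex-post − ex-ante) = -1.8026% → -1.80%.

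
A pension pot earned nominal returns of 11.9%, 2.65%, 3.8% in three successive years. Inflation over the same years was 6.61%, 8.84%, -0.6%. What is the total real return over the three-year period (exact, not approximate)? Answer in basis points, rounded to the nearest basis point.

337 basis points

Nominal growth factor = 1.1190 × 1.0265 × 1.0380 = 1.192302
Price-level growth factor = 1.0661 × 1.0884 × 0.9940 = 1.153381
Real growth factor = 1.192302 / 1.153381 = 1.033745
Total real return = 1.033745 − 1 → 337 basis points.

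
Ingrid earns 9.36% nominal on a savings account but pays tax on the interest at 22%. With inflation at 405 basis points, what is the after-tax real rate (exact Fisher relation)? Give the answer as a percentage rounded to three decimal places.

3.124%

After-tax nominal return = 9.36% × (1 − 0.22) = 7.3008%.
1 + r = 1.073008 / 1.04050 = 1.031243
After-tax real rate = 1.031243 − 1 → 3.124%.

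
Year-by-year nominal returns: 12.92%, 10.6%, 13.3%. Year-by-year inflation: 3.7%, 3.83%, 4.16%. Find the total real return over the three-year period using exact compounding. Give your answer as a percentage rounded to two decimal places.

Compound the nominal returns: 1.1292 × 1.1060 × 1.1330 = 1.414998.
Compound inflation: 1.0370 × 1.0383 × 1.0416 = 1.121509.
Deflate: 1.414998 / 1.121509 = 1.261692.
Total real return = 1.261692 − 1 → 26.17%.

26.17%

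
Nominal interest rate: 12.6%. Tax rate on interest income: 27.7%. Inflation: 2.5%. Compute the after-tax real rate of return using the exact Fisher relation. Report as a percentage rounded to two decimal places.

After-tax nominal return = 12.6% × (1 − 0.277) = 9.1098%.
1 + r = 1.091098 / 1.02500 = 1.064486
After-tax real rate = 1.064486 − 1 → 6.45%.

6.45%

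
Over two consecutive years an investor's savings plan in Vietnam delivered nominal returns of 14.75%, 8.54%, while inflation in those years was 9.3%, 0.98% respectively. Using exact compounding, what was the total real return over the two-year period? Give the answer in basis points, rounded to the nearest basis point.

Compound the nominal returns: 1.1475 × 1.0854 = 1.245497.
Compound inflation: 1.0930 × 1.0098 = 1.103711.
Deflate: 1.245497 / 1.103711 = 1.128462.
Total real return = 1.128462 − 1 → 1285 basis points.

1285 basis points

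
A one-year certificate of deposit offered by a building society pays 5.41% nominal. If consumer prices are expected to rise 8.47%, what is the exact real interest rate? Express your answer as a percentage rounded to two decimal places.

-2.82%

By the Fisher relation, 1 + r = (1 + i)/(1 + π).
1 + r = 1.05410 / 1.08470 = 0.971789
r = 0.971789 − 1 = -2.8211%, i.e. -2.82%.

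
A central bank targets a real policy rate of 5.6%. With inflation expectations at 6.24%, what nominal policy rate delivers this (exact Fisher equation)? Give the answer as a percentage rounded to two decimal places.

12.19%

(1 + i) = (1 + r)(1 + π) = 1.05600 × 1.06240 = 1.1218944
i = 1.1218944 − 1, so the required nominal rate is 12.19%.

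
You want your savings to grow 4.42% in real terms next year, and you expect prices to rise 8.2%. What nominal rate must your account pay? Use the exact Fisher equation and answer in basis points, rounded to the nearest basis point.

1298 basis points

(1 + i) = (1 + r)(1 + π) = 1.04420 × 1.08200 = 1.1298244
i = 1.1298244 − 1, so the required nominal rate is 1298 basis points.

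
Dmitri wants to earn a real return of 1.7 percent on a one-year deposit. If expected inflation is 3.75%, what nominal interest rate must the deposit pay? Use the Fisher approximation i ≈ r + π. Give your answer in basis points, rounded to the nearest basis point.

i ≈ r + π = 1.7% + 3.75% = 545 basis points.

545 basis points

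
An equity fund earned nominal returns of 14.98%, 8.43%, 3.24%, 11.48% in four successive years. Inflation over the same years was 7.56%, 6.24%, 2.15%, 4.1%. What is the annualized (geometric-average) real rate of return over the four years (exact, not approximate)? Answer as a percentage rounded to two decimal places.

4.24%

Compound the nominal returns: 1.1498 × 1.0843 × 1.0324 × 1.1148 = 1.43488375.
Compound inflation: 1.0756 × 1.0624 × 1.0215 × 1.0410 = 1.21514459.
Deflate: 1.43488375 / 1.21514459 = 1.18083376.
Annualized real rate = 1.18083376^(1/4) − 1 = 4.2431% → 4.24%.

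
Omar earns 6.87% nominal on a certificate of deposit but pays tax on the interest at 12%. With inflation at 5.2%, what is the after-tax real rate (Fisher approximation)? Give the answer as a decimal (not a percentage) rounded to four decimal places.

After-tax nominal return = 6.87% × (1 − 0.12) = 6.0456%.
r ≈ 6.0456% − 5.2% → 0.0085.

0.0085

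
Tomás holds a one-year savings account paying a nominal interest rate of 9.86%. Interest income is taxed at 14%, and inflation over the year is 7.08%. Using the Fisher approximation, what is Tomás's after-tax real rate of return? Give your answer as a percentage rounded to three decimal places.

1.400%

After-tax nominal return = 9.86% × (1 − 0.14) = 8.4796%.
r ≈ 8.4796% − 7.08% → 1.400%.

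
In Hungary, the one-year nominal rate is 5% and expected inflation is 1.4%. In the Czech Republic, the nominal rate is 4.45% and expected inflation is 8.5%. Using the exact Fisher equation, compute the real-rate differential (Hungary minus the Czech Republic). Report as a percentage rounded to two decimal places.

7.28%

Hungary: (1 + 0.0500)/(1 + 0.0140) − 1 = 3.5503%
The Czech Republic: (1 + 0.0445)/(1 + 0.0850) − 1 = -3.7327%
Differential = 3.5503% − (-3.7327%) = 7.2830% → 7.28%.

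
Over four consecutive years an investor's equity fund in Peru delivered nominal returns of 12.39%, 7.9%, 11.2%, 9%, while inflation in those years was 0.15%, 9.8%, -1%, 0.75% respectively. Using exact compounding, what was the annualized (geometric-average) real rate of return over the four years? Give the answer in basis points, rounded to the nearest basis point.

Nominal growth factor = 1.1239 × 1.0790 × 1.1120 × 1.0900 = 1.46987499
Price-level growth factor = 1.0015 × 1.0980 × 0.9900 × 1.0075 = 1.09681541
Real growth factor = 1.46987499 / 1.09681541 = 1.34012978
Annualized real rate = 1.34012978^(1/4) − 1 = 7.5937% → 759 basis points.

759 basis points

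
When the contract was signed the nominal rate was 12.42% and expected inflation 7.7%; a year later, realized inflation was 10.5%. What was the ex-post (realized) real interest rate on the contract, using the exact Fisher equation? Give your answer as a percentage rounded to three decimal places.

Ex-post: (1 + 0.1242)/(1 + 0.1050) − 1 = 1.7376%
So the realized real rate is 1.738%.

1.738%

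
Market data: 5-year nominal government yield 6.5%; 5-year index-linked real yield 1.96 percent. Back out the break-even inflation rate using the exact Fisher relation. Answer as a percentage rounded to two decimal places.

(1 + π) = (1 + i)/(1 + r) = 1.06500 / 1.01960 = 1.044527
Break-even inflation = 1.044527 − 1 → 4.45%.

4.45%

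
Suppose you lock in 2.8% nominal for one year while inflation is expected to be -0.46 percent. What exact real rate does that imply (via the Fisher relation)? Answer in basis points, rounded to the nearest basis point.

328 basis points

By the Fisher relation, 1 + r = (1 + i)/(1 + π).
1 + r = 1.02800 / 0.99540 = 1.032751
r = 1.032751 − 1 = 3.2751%, i.e. 328 basis points.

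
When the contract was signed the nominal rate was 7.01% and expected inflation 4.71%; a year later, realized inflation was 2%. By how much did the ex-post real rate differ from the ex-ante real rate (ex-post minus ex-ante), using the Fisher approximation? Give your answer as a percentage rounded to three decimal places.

Ex-ante: 7.01% − 4.71% = 2.300%
Ex-post: 7.01% − 2% = 5.010%
Difference (ex-post − ex-ante) = 2.7100% → 2.710%.

2.710%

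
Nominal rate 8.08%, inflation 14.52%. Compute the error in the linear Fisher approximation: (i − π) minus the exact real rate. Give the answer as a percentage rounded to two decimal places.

Approximate: r ≈ 8.080% − 14.520% = -6.4400%
Exact: (1 + 0.0808)/(1 + 0.1452) − 1 = -5.6235%
Error = -6.4400% − (-5.6235%) = -0.8165% → -0.82%.

-0.82%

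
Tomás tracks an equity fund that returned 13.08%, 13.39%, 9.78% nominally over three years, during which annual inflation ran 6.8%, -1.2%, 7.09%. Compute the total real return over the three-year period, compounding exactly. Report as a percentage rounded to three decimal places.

Nominal growth factor = 1.1308 × 1.1339 × 1.0978 = 1.407615
Price-level growth factor = 1.0680 × 0.9880 × 1.0709 = 1.129997
Real growth factor = 1.407615 / 1.129997 = 1.245680
Total real return = 1.245680 − 1 → 24.568%.

24.568%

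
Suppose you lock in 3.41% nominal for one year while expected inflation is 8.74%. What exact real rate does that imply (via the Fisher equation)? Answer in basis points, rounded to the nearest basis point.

1 + r = 1.03410 / 1.08740 = 0.950984
r = 0.950984 − 1 = -4.9016%, i.e. -490 basis points.

-490 basis points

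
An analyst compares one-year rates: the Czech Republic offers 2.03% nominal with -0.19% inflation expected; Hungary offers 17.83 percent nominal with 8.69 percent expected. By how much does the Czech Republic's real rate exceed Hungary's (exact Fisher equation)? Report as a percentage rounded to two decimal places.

-6.19%

The Czech Republic: (1 + 0.0203)/(1 − 0.0019) − 1 = 2.22423%
Hungary: (1 + 0.1783)/(1 + 0.0869) − 1 = 8.40924%
Differential = 2.22423% − 8.40924% = -6.18501% → -6.19%.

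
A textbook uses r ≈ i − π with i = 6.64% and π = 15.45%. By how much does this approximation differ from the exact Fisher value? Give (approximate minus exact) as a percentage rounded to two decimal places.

Approximate: r ≈ 6.640% − 15.450% = -8.8100%
Exact: (1 + 0.0664)/(1 + 0.1545) − 1 = -7.6310%
Error = -8.8100% − (-7.6310%) = -1.1790% → -1.18%.

-1.18%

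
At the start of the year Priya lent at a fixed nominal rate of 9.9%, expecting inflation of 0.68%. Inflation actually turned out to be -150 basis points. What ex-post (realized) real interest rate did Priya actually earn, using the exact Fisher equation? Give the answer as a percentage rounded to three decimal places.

11.574%

Ex-post: (1 + 0.0990)/(1 − 0.0150) − 1 = 11.5736%
So the realized real rate is 11.574%.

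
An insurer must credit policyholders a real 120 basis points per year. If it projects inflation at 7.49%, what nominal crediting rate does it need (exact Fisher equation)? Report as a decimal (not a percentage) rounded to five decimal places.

(1 + i) = (1 + r)(1 + π) = 1.01200 × 1.07490 = 1.0877988
i = 1.0877988 − 1, so the required nominal rate is 0.08780.

0.08780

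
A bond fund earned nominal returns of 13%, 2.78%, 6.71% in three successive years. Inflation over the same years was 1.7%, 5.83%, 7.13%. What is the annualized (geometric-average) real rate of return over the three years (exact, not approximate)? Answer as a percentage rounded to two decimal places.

Compound the nominal returns: 1.1300 × 1.0278 × 1.0671 = 1.23934488.
Compound inflation: 1.0170 × 1.0583 × 1.0713 = 1.15303066.
Deflate: 1.23934488 / 1.15303066 = 1.07485857.
Annualized real rate = 1.07485857^(1/3) − 1 = 2.4355% → 2.44%.

2.44%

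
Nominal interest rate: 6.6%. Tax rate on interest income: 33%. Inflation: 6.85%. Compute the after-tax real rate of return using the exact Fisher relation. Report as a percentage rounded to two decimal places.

-2.27%

After-tax nominal return = 6.6% × (1 − 0.33) = 4.4220%.
1 + r = 1.04422 / 1.06850 = 0.977277
After-tax real rate = 0.977277 − 1 → -2.27%.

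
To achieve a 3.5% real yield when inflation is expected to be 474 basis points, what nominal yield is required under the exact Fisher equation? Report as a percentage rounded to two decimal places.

(1 + i) = (1 + r)(1 + π) = 1.03500 × 1.04740 = 1.084059
i = 1.084059 − 1, so the required nominal rate is 8.41%.

8.41%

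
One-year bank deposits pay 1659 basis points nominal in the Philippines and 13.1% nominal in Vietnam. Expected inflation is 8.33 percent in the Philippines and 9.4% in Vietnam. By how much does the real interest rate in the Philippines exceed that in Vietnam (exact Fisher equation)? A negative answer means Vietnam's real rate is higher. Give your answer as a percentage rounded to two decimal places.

4.24%

The Philippines: (1 + 0.1659)/(1 + 0.0833) − 1 = 7.6248%
Vietnam: (1 + 0.1310)/(1 + 0.0940) − 1 = 3.3821%
Differential = 7.6248% − 3.3821% = 4.2428% → 4.24%.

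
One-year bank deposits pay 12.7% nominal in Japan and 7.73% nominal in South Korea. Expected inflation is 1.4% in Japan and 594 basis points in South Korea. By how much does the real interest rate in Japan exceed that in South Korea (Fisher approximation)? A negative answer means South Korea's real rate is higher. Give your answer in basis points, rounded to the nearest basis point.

Japan: 12.7% − 1.4% = 11.300%
South Korea: 7.73% − 5.94% = 1.790%
Differential = 9.510% → 951 basis points.

951 basis points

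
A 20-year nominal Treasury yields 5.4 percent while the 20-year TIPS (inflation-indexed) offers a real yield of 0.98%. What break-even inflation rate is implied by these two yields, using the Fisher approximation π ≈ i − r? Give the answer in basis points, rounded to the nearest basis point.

442 basis points

π ≈ i − r = 5.4% − 0.98% → 442 basis points.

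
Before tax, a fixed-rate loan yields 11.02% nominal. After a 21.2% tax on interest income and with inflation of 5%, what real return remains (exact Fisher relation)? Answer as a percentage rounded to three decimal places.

After-tax nominal return = 11.02% × (1 − 0.212) = 8.68376%.
1 + r = 1.0868376 / 1.05000 = 1.035083
After-tax real rate = 1.035083 − 1 → 3.508%.

3.508%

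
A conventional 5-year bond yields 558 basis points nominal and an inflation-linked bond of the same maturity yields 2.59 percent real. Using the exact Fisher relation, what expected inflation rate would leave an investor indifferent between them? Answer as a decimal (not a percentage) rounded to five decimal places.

(1 + π) = (1 + i)/(1 + r) = 1.05580 / 1.02590 = 1.0291451
Break-even inflation = 1.0291451 − 1 → 0.02915.

0.02915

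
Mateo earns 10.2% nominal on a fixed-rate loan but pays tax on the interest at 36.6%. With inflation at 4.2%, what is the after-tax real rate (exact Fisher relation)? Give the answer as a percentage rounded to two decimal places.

After-tax nominal return = 10.2% × (1 − 0.366) = 6.4668%.
1 + r = 1.064668 / 1.04200 = 1.021754
After-tax real rate = 1.021754 − 1 → 2.18%.

2.18%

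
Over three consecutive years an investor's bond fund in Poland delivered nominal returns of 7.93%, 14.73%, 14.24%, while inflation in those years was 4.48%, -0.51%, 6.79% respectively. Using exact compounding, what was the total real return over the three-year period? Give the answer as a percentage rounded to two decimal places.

27.44%

Nominal growth factor = 1.0793 × 1.1473 × 1.1424 = 1.414612
Price-level growth factor = 1.0448 × 0.9949 × 1.0679 = 1.110052
Real growth factor = 1.414612 / 1.110052 = 1.274366
Total real return = 1.274366 − 1 → 27.44%.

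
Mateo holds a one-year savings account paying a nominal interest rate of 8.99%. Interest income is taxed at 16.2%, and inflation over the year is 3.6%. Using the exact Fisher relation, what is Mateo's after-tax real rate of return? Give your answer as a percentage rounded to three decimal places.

3.797%

After-tax nominal return = 8.99% × (1 − 0.162) = 7.53362%.
1 + r = 1.0753362 / 1.03600 = 1.037969
After-tax real rate = 1.037969 − 1 → 3.797%.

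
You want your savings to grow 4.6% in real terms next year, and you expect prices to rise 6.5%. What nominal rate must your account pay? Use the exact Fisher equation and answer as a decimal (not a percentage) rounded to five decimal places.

0.11399

(1 + i) = (1 + r)(1 + π) = 1.04600 × 1.06500 = 1.11399
i = 1.11399 − 1, so the required nominal rate is 0.11399.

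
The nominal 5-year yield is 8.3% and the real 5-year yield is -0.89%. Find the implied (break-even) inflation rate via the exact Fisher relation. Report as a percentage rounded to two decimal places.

9.27%

(1 + π) = (1 + i)/(1 + r) = 1.08300 / 0.99110 = 1.092725
Break-even inflation = 1.092725 − 1 → 9.27%.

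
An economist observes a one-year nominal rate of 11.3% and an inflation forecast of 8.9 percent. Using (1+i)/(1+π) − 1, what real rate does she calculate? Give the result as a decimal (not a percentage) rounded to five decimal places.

0.02204

By the Fisher identity, 1 + r = (1 + i)/(1 + π).
1 + r = 1.11300 / 1.08900 = 1.022039
r = 1.022039 − 1 = 2.2039%, i.e. 0.02204.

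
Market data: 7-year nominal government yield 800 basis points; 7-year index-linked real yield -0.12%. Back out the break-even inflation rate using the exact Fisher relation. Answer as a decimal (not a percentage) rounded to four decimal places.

(1 + π) = (1 + i)/(1 + r) = 1.08000 / 0.99880 = 1.081298
Break-even inflation = 1.081298 − 1 → 0.0813.

0.0813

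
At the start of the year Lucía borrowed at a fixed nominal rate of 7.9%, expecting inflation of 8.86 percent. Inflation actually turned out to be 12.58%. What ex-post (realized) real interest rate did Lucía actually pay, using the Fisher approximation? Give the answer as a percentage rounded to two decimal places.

Ex-post: 7.9% − 12.58% = -4.680%
So the realized real rate is -4.68%.

-4.68%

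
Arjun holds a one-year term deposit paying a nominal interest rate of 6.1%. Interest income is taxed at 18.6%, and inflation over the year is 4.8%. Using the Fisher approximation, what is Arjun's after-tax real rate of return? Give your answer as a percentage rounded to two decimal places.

0.17%

After-tax nominal return = 6.1% × (1 − 0.186) = 4.9654%.
r ≈ 4.9654% − 4.8% → 0.17%.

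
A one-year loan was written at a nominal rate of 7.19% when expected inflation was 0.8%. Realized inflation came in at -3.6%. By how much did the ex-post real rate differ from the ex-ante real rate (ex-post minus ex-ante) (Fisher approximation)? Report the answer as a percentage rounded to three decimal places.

Ex-ante: 7.19% − 0.8% = 6.390%
Ex-post: 7.19% − (-3.6%) = 10.790%
Difference (ex-post − ex-ante) = 4.4000% → 4.400%.

4.400%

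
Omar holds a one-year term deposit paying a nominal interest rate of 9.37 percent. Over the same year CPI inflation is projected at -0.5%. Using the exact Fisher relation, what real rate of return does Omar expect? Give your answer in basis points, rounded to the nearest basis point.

By the Fisher relation, 1 + r = (1 + i)/(1 + π).
1 + r = 1.09370 / 0.99500 = 1.099196
r = 1.099196 − 1 = 9.9196%, i.e. 992 basis points.

992 basis points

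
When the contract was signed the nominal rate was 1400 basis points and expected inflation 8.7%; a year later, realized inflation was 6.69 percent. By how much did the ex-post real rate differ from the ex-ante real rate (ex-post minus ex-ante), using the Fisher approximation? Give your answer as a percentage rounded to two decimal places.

2.01%

Ex-ante: 14% − 8.7% = 5.300%
Ex-post: 14% − 6.69% = 7.310%
Difference (ex-post − ex-ante) = 2.0100% → 2.01%.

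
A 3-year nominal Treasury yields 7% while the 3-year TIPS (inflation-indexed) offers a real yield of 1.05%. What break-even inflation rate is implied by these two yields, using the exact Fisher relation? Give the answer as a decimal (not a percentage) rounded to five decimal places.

(1 + π) = (1 + i)/(1 + r) = 1.07000 / 1.01050 = 1.058882
Break-even inflation = 1.058882 − 1 → 0.05888.

0.05888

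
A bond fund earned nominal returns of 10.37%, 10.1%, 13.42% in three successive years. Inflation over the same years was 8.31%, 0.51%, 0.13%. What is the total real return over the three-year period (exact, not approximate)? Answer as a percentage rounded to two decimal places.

26.44%

Nominal growth factor = 1.1037 × 1.1010 × 1.1342 = 1.378250
Price-level growth factor = 1.0831 × 1.0051 × 1.0013 = 1.090039
Real growth factor = 1.378250 / 1.090039 = 1.264404
Total real return = 1.264404 − 1 → 26.44%.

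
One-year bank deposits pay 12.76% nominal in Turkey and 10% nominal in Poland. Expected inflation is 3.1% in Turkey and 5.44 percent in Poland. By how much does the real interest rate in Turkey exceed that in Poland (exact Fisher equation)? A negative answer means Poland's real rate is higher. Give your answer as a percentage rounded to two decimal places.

Turkey: (1 + 0.1276)/(1 + 0.0310) − 1 = 9.3695%
Poland: (1 + 0.1000)/(1 + 0.0544) − 1 = 4.3247%
Differential = 9.3695% − 4.3247% = 5.0448% → 5.04%.

5.04%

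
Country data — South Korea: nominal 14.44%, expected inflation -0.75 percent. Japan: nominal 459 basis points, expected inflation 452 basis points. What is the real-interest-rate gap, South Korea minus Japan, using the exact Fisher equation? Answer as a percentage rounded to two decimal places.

South Korea: (1 + 0.1444)/(1 − 0.0075) − 1 = 15.3048%
Japan: (1 + 0.0459)/(1 + 0.0452) − 1 = 0.0670%
Differential = 15.3048% − 0.0670% = 15.2378% → 15.24%.

15.24%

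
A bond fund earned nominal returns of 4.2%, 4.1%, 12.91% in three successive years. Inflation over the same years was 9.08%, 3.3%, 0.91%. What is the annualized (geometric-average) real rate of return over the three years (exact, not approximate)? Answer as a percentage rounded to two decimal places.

Nominal growth factor = 1.0420 × 1.0410 × 1.1291 = 1.22475961
Price-level growth factor = 1.0908 × 1.0330 × 1.0091 = 1.13705025
Real growth factor = 1.22475961 / 1.13705025 = 1.07713763
Annualized real rate = 1.07713763^(1/3) − 1 = 2.5078% → 2.51%.

2.51%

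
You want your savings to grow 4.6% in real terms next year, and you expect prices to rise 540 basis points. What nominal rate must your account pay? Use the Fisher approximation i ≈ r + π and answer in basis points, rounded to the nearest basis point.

i ≈ r + π = 4.6% + 5.4% = 1000 basis points.

1000 basis points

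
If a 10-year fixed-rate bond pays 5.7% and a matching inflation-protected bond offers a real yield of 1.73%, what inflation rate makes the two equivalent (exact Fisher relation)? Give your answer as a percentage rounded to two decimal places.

(1 + π) = (1 + i)/(1 + r) = 1.05700 / 1.01730 = 1.039025
Break-even inflation = 1.039025 − 1 → 3.90%.

3.90%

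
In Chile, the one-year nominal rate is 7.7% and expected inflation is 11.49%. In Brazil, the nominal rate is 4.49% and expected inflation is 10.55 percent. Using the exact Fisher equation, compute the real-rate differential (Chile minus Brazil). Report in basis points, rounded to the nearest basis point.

208 basis points

Chile: (1 + 0.0770)/(1 + 0.1149) − 1 = -3.3994%
Brazil: (1 + 0.0449)/(1 + 0.1055) − 1 = -5.4817%
Differential = -3.3994% − (-5.4817%) = 2.0823% → 208 basis points.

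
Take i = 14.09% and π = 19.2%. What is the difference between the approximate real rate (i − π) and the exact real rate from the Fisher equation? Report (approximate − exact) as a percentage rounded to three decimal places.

Approximate: r ≈ 14.090% − 19.200% = -5.1100%
Exact: (1 + 0.1409)/(1 + 0.1920) − 1 = -4.2869%
Error = -5.1100% − (-4.2869%) = -0.8231% → -0.823%.

-0.823%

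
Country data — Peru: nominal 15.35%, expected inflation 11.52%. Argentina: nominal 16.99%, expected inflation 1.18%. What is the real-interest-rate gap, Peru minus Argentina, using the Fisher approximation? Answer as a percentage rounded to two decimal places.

Peru: 15.35% − 11.52% = 3.830%
Argentina: 16.99% − 1.18% = 15.810%
Differential = -11.980% → -11.98%.

-11.98%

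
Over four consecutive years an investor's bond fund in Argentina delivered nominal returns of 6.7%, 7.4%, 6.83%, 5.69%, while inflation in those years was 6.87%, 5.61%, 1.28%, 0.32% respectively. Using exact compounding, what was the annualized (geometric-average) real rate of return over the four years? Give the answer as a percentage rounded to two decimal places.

Nominal growth factor = 1.0670 × 1.0740 × 1.0683 × 1.0569 = 1.29388544
Price-level growth factor = 1.0687 × 1.0561 × 1.0128 × 1.0032 = 1.14675876
Real growth factor = 1.29388544 / 1.14675876 = 1.12829785
Annualized real rate = 1.12829785^(1/4) − 1 = 3.0637% → 3.06%.

3.06%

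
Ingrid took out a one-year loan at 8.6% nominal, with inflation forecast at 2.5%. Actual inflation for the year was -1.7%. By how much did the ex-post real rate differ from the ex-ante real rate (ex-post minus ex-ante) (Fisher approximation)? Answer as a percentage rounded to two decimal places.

4.20%

Ex-ante: 8.6% − 2.5% = 6.100%
Ex-post: 8.6% − (-1.7%) = 10.300%
Difference (ex-post − ex-ante) = 4.2000% → 4.20%.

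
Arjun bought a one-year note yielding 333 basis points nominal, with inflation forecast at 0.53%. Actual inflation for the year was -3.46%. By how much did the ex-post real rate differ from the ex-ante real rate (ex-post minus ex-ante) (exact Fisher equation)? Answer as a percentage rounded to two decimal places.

4.25%

Ex-ante: (1 + 0.0333)/(1 + 0.0053) − 1 = 2.7852%
Ex-post: (1 + 0.0333)/(1 − 0.0346) − 1 = 7.0334%
Difference (ex-post − ex-ante) = 4.2481% → 4.25%.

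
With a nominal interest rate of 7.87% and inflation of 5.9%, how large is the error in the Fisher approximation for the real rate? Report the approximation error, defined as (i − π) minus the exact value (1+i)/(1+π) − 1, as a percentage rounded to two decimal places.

Approximate: r ≈ 7.870% − 5.900% = 1.9700%
Exact: (1 + 0.0787)/(1 + 0.0590) − 1 = 1.8602%
Error = 1.9700% − 1.8602% = 0.1098% → 0.11%.

0.11%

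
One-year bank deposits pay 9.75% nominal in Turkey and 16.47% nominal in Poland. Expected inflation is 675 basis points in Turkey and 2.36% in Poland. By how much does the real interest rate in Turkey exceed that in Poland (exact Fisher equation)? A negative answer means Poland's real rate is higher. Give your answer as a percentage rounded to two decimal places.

-10.97%

Turkey: (1 + 0.0975)/(1 + 0.0675) − 1 = 2.8103%
Poland: (1 + 0.1647)/(1 + 0.0236) − 1 = 13.7847%
Differential = 2.8103% − 13.7847% = -10.9744% → -10.97%.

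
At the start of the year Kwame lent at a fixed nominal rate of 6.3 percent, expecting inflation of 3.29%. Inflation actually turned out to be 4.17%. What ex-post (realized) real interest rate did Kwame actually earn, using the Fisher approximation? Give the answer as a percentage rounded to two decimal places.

Ex-post: 6.3% − 4.17% = 2.130%
So the realized real rate is 2.13%.

2.13%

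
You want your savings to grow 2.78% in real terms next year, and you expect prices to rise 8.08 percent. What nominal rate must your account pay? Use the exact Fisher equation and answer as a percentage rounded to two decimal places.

11.08%

(1 + i) = (1 + r)(1 + π) = 1.02780 × 1.08080 = 1.11084624
i = 1.11084624 − 1, so the required nominal rate is 11.08%.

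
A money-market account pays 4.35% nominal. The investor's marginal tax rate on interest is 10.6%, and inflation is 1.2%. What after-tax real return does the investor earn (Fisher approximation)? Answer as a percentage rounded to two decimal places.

2.69%

After-tax nominal return = 4.35% × (1 − 0.106) = 3.8889%.
r ≈ 3.8889% − 1.2% → 2.69%.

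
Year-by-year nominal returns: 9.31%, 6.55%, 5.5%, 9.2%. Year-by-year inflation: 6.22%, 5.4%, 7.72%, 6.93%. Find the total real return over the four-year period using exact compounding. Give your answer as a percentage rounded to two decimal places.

Nominal growth factor = 1.0931 × 1.0655 × 1.0550 × 1.0920 = 1.341802
Price-level growth factor = 1.0622 × 1.0540 × 1.0772 × 1.0693 = 1.289564
Real growth factor = 1.341802 / 1.289564 = 1.040508
Total real return = 1.040508 − 1 → 4.05%.

4.05%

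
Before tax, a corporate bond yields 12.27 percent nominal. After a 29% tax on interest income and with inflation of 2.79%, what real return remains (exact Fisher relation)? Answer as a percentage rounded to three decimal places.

After-tax nominal return = 12.27% × (1 − 0.29) = 8.7117%.
1 + r = 1.087117 / 1.02790 = 1.057610
After-tax real rate = 1.057610 − 1 → 5.761%.

5.761%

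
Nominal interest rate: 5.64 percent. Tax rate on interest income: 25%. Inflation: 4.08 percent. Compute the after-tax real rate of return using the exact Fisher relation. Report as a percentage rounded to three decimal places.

After-tax nominal return = 5.64% × (1 − 0.25) = 4.2300%.
1 + r = 1.04230 / 1.04080 = 1.001441
After-tax real rate = 1.001441 − 1 → 0.144%.

0.144%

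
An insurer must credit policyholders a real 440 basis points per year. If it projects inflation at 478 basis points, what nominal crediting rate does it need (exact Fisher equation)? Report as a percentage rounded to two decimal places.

(1 + i) = (1 + r)(1 + π) = 1.04400 × 1.04780 = 1.0939032
i = 1.0939032 − 1, so the required nominal rate is 9.39%.

9.39%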